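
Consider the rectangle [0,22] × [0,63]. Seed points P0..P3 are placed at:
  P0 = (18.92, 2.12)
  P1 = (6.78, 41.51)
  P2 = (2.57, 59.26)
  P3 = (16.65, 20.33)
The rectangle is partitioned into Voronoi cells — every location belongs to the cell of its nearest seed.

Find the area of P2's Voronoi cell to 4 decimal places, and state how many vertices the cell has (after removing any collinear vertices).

1. box [0,22]×[0,63]: [(0, 0) (22, 0) (22, 63) (0, 63)]
2. ⊥bis P2·P0 via (10.745,30.69): [(0, 27.6154) (22, 33.9105) (22, 63) (0, 63)]  |A|=709.2148
3. ⊥bis P2·P1 via (4.675,50.385): [(0, 49.2762) (22, 54.4942) (22, 63) (0, 63)]  |A|=244.526
4. ⊥bis P2·P3 via (9.61,39.795): [(0, 49.2762) (22, 54.4942) (22, 63) (0, 63)]  |A|=244.526
5. canonical 4-gon: [(0, 49.2762) (22, 54.4942) (22, 63) (0, 63)]
6. shoelace: 244.526

Area of P2's cell: 244.5260 (4 vertices)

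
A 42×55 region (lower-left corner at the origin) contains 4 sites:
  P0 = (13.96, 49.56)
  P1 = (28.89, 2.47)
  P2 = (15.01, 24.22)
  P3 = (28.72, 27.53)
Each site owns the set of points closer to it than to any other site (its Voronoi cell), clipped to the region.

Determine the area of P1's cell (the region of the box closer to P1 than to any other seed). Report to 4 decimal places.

1. box [0,42]×[0,55]: [(0, 0) (42, 0) (42, 55) (0, 55)]
2. ⊥bis P1·P0 via (21.425,26.015): [(0, 19.2222) (0, 0) (42, 0) (42, 32.5384)]  |A|=1086.9706
3. ⊥bis P1·P2 via (21.95,13.345): [(1.0383, 0) (42, 0) (42, 26.1401)]  |A|=535.3714
4. ⊥bis P1·P3 via (28.805,15): [(24.4976, 14.9708) (1.0383, 0) (42, 0) (42, 15.0895)]  |A|=438.6653
5. canonical 4-gon: [(24.4976, 14.9708) (1.0383, 0) (42, 0) (42, 15.0895)]
6. shoelace: 438.6653

Area of P1's cell: 438.6653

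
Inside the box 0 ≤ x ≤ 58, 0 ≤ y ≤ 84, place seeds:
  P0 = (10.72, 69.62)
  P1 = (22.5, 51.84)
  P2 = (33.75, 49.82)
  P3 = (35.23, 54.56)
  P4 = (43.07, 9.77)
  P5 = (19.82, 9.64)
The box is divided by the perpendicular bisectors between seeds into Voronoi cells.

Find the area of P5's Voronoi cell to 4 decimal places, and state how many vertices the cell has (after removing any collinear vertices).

1. box [0,58]×[0,84]: [(0, 0) (58, 0) (58, 84) (0, 84)]
2. ⊥bis P5·P0 via (15.27,39.63): [(0, 37.3133) (0, 0) (58, 0) (58, 46.1129)]  |A|=2419.3585
3. ⊥bis P5·P1 via (21.16,30.74): [(0, 32.0838) (0, 0) (58, 0) (58, 28.4004)]  |A|=1754.042
4. ⊥bis P5·P2 via (26.785,29.73): [(24.4799, 30.5292) (0, 32.0838) (0, 0) (58, 0) (58, 18.9081)]  |A|=1594.9501
5. ⊥bis P5·P3 via (27.525,32.1): [(24.4799, 30.5292) (0, 32.0838) (0, 0) (58, 0) (58, 18.9081)]  |A|=1594.9501
6. ⊥bis P5·P4 via (31.445,9.705): [(31.3419, 28.1502) (24.4799, 30.5292) (0, 32.0838) (0, 0) (31.4993, 0)]  |A|=969.9229
7. canonical 5-gon: [(31.3419, 28.1502) (24.4799, 30.5292) (0, 32.0838) (0, 0) (31.4993, 0)]
8. shoelace: 969.9229

Area of P5's cell: 969.9229 (5 vertices)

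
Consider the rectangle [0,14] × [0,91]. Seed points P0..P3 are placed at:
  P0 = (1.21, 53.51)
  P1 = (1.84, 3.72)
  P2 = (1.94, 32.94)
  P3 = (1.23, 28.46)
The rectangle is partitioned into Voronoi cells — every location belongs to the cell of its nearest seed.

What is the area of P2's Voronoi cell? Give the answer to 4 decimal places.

Area of P2's cell: 190.0599

1. box [0,14]×[0,91]: [(0, 0) (14, 0) (14, 91) (0, 91)]
2. ⊥bis P2·P0 via (1.575,43.225): [(0, 43.1691) (0, 0) (14, 0) (14, 43.6659)]  |A|=607.8454
3. ⊥bis P2·P1 via (1.89,18.33): [(0, 43.1691) (0, 18.3365) (14, 18.2886) (14, 43.6659)]  |A|=351.4702
4. ⊥bis P2·P3 via (1.585,30.7): [(0, 43.1691) (0, 30.9512) (14, 28.7324) (14, 43.6659)]  |A|=190.0599
5. canonical 4-gon: [(0, 43.1691) (0, 30.9512) (14, 28.7324) (14, 43.6659)]
6. shoelace: 190.0599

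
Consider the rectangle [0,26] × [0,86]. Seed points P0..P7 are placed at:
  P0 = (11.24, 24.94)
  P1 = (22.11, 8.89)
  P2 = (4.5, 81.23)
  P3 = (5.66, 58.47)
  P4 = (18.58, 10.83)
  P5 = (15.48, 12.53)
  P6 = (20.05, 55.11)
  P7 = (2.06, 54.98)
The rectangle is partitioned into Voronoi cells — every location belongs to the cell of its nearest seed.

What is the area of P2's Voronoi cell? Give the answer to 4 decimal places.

Area of P2's cell: 382.3760

1. box [0,26]×[0,86]: [(0, 0) (26, 0) (26, 86) (0, 86)]
2. ⊥bis P2·P0 via (7.87,53.085): [(0, 52.1427) (26, 55.2558) (26, 86) (0, 86)]  |A|=839.8195
3. ⊥bis P2·P1 via (13.305,45.06): [(0, 52.1427) (26, 55.2558) (26, 86) (0, 86)]  |A|=839.8195
4. ⊥bis P2·P3 via (5.08,69.85): [(0, 69.5911) (26, 70.9162) (26, 86) (0, 86)]  |A|=409.405
5. ⊥bis P2·P4 via (11.54,46.03): [(0, 69.5911) (26, 70.9162) (26, 86) (0, 86)]  |A|=409.405
6. ⊥bis P2·P5 via (9.99,46.88): [(0, 69.5911) (26, 70.9162) (26, 86) (0, 86)]  |A|=409.405
7. ⊥bis P2·P6 via (12.275,68.17): [(0, 69.5911) (16.0348, 70.4083) (26, 76.3409) (26, 86) (0, 86)]  |A|=382.376
8. ⊥bis P2·P7 via (3.28,68.105): [(0, 69.5911) (16.0348, 70.4083) (26, 76.3409) (26, 86) (0, 86)]  |A|=382.376
9. canonical 5-gon: [(0, 69.5911) (16.0348, 70.4083) (26, 76.3409) (26, 86) (0, 86)]
10. shoelace: 382.376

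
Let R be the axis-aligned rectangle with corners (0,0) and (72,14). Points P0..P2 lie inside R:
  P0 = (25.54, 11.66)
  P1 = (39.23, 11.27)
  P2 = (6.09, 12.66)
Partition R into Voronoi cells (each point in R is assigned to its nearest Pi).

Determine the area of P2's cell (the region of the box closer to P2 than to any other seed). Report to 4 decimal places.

Area of P2's cell: 217.6959

1. box [0,72]×[0,14]: [(0, 0) (72, 0) (72, 14) (0, 14)]
2. ⊥bis P2·P0 via (15.815,12.16): [(0, 0) (15.1898, 0) (15.9096, 14) (0, 14)]  |A|=217.6959
3. ⊥bis P2·P1 via (22.66,11.965): [(0, 0) (15.1898, 0) (15.9096, 14) (0, 14)]  |A|=217.6959
4. canonical 4-gon: [(0, 0) (15.1898, 0) (15.9096, 14) (0, 14)]
5. shoelace: 217.6959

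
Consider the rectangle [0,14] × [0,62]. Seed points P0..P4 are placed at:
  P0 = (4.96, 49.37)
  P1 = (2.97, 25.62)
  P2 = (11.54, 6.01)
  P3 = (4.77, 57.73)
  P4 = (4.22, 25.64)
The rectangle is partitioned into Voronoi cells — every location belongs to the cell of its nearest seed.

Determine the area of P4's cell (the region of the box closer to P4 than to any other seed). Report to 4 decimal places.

1. box [0,14]×[0,62]: [(0, 0) (14, 0) (14, 62) (0, 62)]
2. ⊥bis P4·P0 via (4.59,37.505): [(0, 37.6481) (0, 0) (14, 0) (14, 37.2116)]  |A|=524.0178
3. ⊥bis P4·P1 via (3.595,25.63): [(3.4044, 37.542) (4.0051, 0) (14, 0) (14, 37.2116)]  |A|=384.7537
4. ⊥bis P4·P2 via (7.88,15.825): [(3.4044, 37.542) (3.7764, 14.2948) (14, 18.1071) (14, 37.2116)]  |A|=220.7558
5. ⊥bis P4·P3 via (4.495,41.685): [(3.4044, 37.542) (3.7764, 14.2948) (14, 18.1071) (14, 37.2116)]  |A|=220.7558
6. canonical 4-gon: [(3.4044, 37.542) (3.7764, 14.2948) (14, 18.1071) (14, 37.2116)]
7. shoelace: 220.7558

Area of P4's cell: 220.7558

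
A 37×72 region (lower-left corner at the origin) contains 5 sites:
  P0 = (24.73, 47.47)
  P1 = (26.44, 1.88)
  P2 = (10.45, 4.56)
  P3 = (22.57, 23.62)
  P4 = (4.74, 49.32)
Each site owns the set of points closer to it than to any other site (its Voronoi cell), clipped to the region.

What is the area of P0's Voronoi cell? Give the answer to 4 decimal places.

1. box [0,37]×[0,72]: [(0, 0) (37, 0) (37, 72) (0, 72)]
2. ⊥bis P0·P1 via (25.585,24.675): [(0, 23.7154) (37, 25.1032) (37, 72) (0, 72)]  |A|=1760.8576
3. ⊥bis P0·P2 via (17.59,26.015): [(0, 31.8688) (22.0185, 24.5412) (37, 25.1032) (37, 72) (0, 72)]  |A|=1671.0944
4. ⊥bis P0·P3 via (23.65,35.545): [(0, 37.6869) (37, 34.3359) (37, 72) (0, 72)]  |A|=1331.5776
5. ⊥bis P0·P4 via (14.735,48.395): [(13.6298, 36.4525) (37, 34.3359) (37, 72) (16.9196, 72)]  |A|=797.0138
6. canonical 4-gon: [(13.6298, 36.4525) (37, 34.3359) (37, 72) (16.9196, 72)]
7. shoelace: 797.0138

Area of P0's cell: 797.0138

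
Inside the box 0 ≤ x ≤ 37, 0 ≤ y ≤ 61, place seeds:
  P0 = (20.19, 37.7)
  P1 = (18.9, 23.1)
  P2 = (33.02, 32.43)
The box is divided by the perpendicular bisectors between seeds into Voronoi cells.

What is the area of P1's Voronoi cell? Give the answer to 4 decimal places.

1. box [0,37]×[0,61]: [(0, 0) (37, 0) (37, 61) (0, 61)]
2. ⊥bis P1·P0 via (19.545,30.4): [(0, 32.1269) (0, 0) (37, 0) (37, 28.8577)]  |A|=1128.2163
3. ⊥bis P1·P2 via (25.96,27.765): [(24.5087, 29.9614) (0, 32.1269) (0, 0) (37, 0) (37, 11.0571)]  |A|=1017.0394
4. canonical 5-gon: [(24.5087, 29.9614) (0, 32.1269) (0, 0) (37, 0) (37, 11.0571)]
5. shoelace: 1017.0394

Area of P1's cell: 1017.0394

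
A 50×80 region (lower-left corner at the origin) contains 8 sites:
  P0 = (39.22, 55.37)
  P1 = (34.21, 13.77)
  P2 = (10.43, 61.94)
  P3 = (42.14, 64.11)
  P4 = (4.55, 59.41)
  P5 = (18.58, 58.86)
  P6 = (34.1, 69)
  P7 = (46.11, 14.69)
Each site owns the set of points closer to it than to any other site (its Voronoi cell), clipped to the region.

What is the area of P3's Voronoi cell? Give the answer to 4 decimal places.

Area of P3's cell: 208.1090

1. box [0,50]×[0,80]: [(0, 0) (50, 0) (50, 80) (0, 80)]
2. ⊥bis P3·P0 via (40.68,59.74): [(0, 73.331) (50, 56.6262) (50, 80) (0, 80)]  |A|=751.0686
3. ⊥bis P3·P1 via (38.175,38.94): [(0, 73.331) (50, 56.6262) (50, 80) (0, 80)]  |A|=751.0686
4. ⊥bis P3·P2 via (26.285,63.025): [(26.1782, 64.585) (50, 56.6262) (50, 80) (25.1234, 80)]  |A|=470.1392
5. ⊥bis P3·P4 via (23.345,61.76): [(26.1782, 64.585) (50, 56.6262) (50, 80) (25.1234, 80)]  |A|=470.1392
6. ⊥bis P3·P5 via (30.36,61.485): [(29.95, 63.3248) (50, 56.6262) (50, 80) (26.2342, 80)]  |A|=432.4711
7. ⊥bis P3·P6 via (38.12,66.555): [(35.1074, 61.6018) (50, 56.6262) (50, 80) (46.2974, 80)]  |A|=208.109
8. ⊥bis P3·P7 via (44.125,39.4): [(35.1074, 61.6018) (50, 56.6262) (50, 80) (46.2974, 80)]  |A|=208.109
9. canonical 4-gon: [(35.1074, 61.6018) (50, 56.6262) (50, 80) (46.2974, 80)]
10. shoelace: 208.109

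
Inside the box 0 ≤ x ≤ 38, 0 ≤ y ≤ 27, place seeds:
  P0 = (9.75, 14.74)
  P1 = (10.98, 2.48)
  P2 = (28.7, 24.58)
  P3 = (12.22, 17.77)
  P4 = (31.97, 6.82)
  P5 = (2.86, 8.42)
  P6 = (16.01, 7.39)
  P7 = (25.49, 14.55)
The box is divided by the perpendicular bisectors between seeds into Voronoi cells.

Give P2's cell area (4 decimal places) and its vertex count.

1. box [0,38]×[0,27]: [(0, 0) (38, 0) (38, 27) (0, 27)]
2. ⊥bis P2·P0 via (19.225,19.66): [(29.4337, 0) (38, 0) (38, 27) (15.4136, 27)]  |A|=420.5615
3. ⊥bis P2·P1 via (19.84,13.53): [(24.24, 10.002) (36.7143, 0) (38, 0) (38, 27) (15.4136, 27)]  |A|=384.1509
4. ⊥bis P2·P3 via (20.46,21.175): [(25.4917, 8.9984) (36.7143, 0) (38, 0) (38, 27) (18.0529, 27)]  |A|=354.1858
5. ⊥bis P2·P4 via (30.335,15.7): [(23.2607, 14.3975) (38, 17.1113) (38, 27) (18.0529, 27)]  |A|=198.5682
6. ⊥bis P2·P5 via (15.78,16.5): [(23.2607, 14.3975) (38, 17.1113) (38, 27) (18.0529, 27)]  |A|=198.5682
7. ⊥bis P2·P6 via (22.355,15.985): [(22.7142, 15.7198) (24.257, 14.5809) (38, 17.1113) (38, 27) (18.0529, 27)]  |A|=197.8594
8. ⊥bis P2·P7 via (27.095,19.565): [(20.2155, 21.7667) (35.9445, 16.7328) (38, 17.1113) (38, 27) (18.0529, 27)]  |A|=148.2774
9. canonical 5-gon: [(20.2155, 21.7667) (35.9445, 16.7328) (38, 17.1113) (38, 27) (18.0529, 27)]
10. shoelace: 148.2774

Area of P2's cell: 148.2774 (5 vertices)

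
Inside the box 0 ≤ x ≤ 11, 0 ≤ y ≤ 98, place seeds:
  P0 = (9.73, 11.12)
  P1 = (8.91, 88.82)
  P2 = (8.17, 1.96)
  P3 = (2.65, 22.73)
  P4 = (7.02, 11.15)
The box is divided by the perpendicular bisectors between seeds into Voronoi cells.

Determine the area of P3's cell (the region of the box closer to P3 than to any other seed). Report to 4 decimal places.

Area of P3's cell: 423.9631

1. box [0,11]×[0,98]: [(0, 0) (11, 0) (11, 98) (0, 98)]
2. ⊥bis P3·P0 via (6.19,16.925): [(0, 13.1502) (11, 19.8582) (11, 98) (0, 98)]  |A|=896.4535
3. ⊥bis P3·P1 via (5.78,55.775): [(0, 56.3225) (0, 13.1502) (11, 19.8582) (11, 55.2806)]  |A|=432.2703
4. ⊥bis P3·P2 via (5.41,12.345): [(0, 56.3225) (0, 13.1502) (11, 19.8582) (11, 55.2806)]  |A|=432.2703
5. ⊥bis P3·P4 via (4.835,16.94): [(0, 56.3225) (0, 15.1154) (8.4544, 18.3059) (11, 19.8582) (11, 55.2806)]  |A|=423.9631
6. canonical 5-gon: [(0, 56.3225) (0, 15.1154) (8.4544, 18.3059) (11, 19.8582) (11, 55.2806)]
7. shoelace: 423.9631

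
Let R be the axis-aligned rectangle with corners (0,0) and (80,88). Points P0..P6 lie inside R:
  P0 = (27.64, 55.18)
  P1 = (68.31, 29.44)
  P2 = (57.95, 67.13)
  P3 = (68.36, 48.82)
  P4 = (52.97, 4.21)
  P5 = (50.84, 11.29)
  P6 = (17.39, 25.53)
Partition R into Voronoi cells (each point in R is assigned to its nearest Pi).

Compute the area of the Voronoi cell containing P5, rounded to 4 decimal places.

1. box [0,80]×[0,88]: [(0, 0) (80, 0) (80, 88) (0, 88)]
2. ⊥bis P5·P0 via (39.24,33.235): [(0, 12.493) (0, 0) (80, 0) (80, 54.7805)]  |A|=2690.9385
3. ⊥bis P5·P1 via (59.575,20.365): [(43.7353, 35.6112) (0, 12.493) (0, 0) (80, 0) (80, 0.7052)]  |A|=1710.4281
4. ⊥bis P5·P2 via (54.395,39.21): [(43.7353, 35.6112) (0, 12.493) (0, 0) (80, 0) (80, 0.7052)]  |A|=1710.4281
5. ⊥bis P5·P3 via (59.6,30.055): [(43.7353, 35.6112) (0, 12.493) (0, 0) (80, 0) (80, 0.7052)]  |A|=1710.4281
6. ⊥bis P5·P4 via (51.905,7.75): [(67.7337, 12.512) (43.7353, 35.6112) (0, 12.493) (0, 0) (26.1444, 0)]  |A|=1369.1821
7. ⊥bis P5·P6 via (34.115,18.41): [(26.2973, 0.046) (67.7337, 12.512) (43.7353, 35.6112) (40.7706, 34.0441)]  |A|=667.2132
8. canonical 4-gon: [(26.2973, 0.046) (67.7337, 12.512) (43.7353, 35.6112) (40.7706, 34.0441)]
9. shoelace: 667.2132

Area of P5's cell: 667.2132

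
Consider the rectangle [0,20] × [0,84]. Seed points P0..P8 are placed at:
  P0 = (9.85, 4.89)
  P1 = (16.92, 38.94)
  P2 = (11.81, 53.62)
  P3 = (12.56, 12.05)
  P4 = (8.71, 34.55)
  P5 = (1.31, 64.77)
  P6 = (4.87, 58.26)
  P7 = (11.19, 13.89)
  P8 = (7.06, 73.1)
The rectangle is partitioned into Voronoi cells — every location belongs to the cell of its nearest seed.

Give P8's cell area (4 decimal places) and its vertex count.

Area of P8's cell: 345.8651 (6 vertices)

1. box [0,20]×[0,84]: [(0, 0) (20, 0) (20, 84) (0, 84)]
2. ⊥bis P8·P0 via (8.455,38.995): [(0, 38.6492) (20, 39.4672) (20, 84) (0, 84)]  |A|=898.8361
3. ⊥bis P8·P1 via (11.99,56.02): [(0, 52.5592) (20, 58.332) (20, 84) (0, 84)]  |A|=571.0879
4. ⊥bis P8·P2 via (9.435,63.36): [(0, 61.0594) (20, 65.9362) (20, 84) (0, 84)]  |A|=410.0446
5. ⊥bis P8·P3 via (9.81,42.575): [(0, 61.0594) (20, 65.9362) (20, 84) (0, 84)]  |A|=410.0446
6. ⊥bis P8·P4 via (7.885,53.825): [(0, 61.0594) (20, 65.9362) (20, 84) (0, 84)]  |A|=410.0446
7. ⊥bis P8·P5 via (4.185,68.935): [(0, 71.8238) (11.5237, 63.8693) (20, 65.9362) (20, 84) (0, 84)]  |A|=348.0218
8. ⊥bis P8·P6 via (5.965,65.68): [(0, 71.8238) (9.6987, 65.129) (14.0539, 64.4863) (20, 65.9362) (20, 84) (0, 84)]  |A|=345.8651
9. ⊥bis P8·P7 via (9.125,43.495): [(0, 71.8238) (9.6987, 65.129) (14.0539, 64.4863) (20, 65.9362) (20, 84) (0, 84)]  |A|=345.8651
10. canonical 6-gon: [(0, 71.8238) (9.6987, 65.129) (14.0539, 64.4863) (20, 65.9362) (20, 84) (0, 84)]
11. shoelace: 345.8651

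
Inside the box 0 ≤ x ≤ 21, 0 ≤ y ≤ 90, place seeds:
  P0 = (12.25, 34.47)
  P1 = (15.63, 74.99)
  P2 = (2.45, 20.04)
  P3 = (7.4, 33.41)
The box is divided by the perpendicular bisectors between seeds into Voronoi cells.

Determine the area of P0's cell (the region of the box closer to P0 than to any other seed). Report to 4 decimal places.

Area of P0's cell: 407.5804

1. box [0,21]×[0,90]: [(0, 0) (21, 0) (21, 90) (0, 90)]
2. ⊥bis P0·P1 via (13.94,54.73): [(0, 55.8928) (0, 0) (21, 0) (21, 54.1411)]  |A|=1155.3559
3. ⊥bis P0·P2 via (7.35,27.255): [(0, 55.8928) (0, 32.2467) (21, 17.9847) (21, 54.1411)]  |A|=627.9261
4. ⊥bis P0·P3 via (9.825,33.94): [(5.1204, 55.4657) (11.9721, 24.1159) (21, 17.9847) (21, 54.1411)]  |A|=407.5804
5. canonical 4-gon: [(5.1204, 55.4657) (11.9721, 24.1159) (21, 17.9847) (21, 54.1411)]
6. shoelace: 407.5804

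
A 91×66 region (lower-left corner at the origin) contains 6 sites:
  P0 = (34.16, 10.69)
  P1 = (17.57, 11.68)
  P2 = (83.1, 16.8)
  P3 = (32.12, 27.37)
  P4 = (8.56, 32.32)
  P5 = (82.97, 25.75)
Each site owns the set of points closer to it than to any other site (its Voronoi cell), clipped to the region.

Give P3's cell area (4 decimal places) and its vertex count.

1. box [0,91]×[0,66]: [(0, 0) (91, 0) (91, 66) (0, 66)]
2. ⊥bis P3·P0 via (33.14,19.03): [(0, 14.9769) (91, 26.1064) (91, 66) (0, 66)]  |A|=4136.7094
3. ⊥bis P3·P1 via (24.845,19.525): [(0, 42.5648) (26.2831, 18.1914) (91, 26.1064) (91, 66) (0, 66)]  |A|=3774.1615
4. ⊥bis P3·P2 via (57.61,22.085): [(0, 42.5648) (26.2831, 18.1914) (57.5968, 22.0211) (66.7152, 66) (0, 66)]  |A|=2573.8638
5. ⊥bis P3·P4 via (20.34,29.845): [(19.2599, 24.7043) (26.2831, 18.1914) (57.5968, 22.0211) (66.7152, 66) (27.9362, 66)]  |A|=1771.3604
6. ⊥bis P3·P5 via (57.545,26.56): [(19.2599, 24.7043) (26.2831, 18.1914) (57.3996, 21.997) (58.8015, 66) (27.9362, 66)]  |A|=1593.023
7. canonical 5-gon: [(19.2599, 24.7043) (26.2831, 18.1914) (57.3996, 21.997) (58.8015, 66) (27.9362, 66)]
8. shoelace: 1593.023

Area of P3's cell: 1593.0230 (5 vertices)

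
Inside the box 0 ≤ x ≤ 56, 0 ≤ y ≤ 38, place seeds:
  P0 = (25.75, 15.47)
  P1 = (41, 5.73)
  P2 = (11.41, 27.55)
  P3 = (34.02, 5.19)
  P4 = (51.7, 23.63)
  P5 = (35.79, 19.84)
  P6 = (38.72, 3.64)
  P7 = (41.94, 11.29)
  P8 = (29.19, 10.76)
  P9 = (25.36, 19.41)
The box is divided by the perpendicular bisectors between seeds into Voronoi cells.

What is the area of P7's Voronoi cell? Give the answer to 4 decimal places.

Area of P7's cell: 155.6796

1. box [0,56]×[0,38]: [(0, 0) (56, 0) (56, 38) (0, 38)]
2. ⊥bis P7·P0 via (33.845,13.38): [(30.3905, 0) (56, 0) (56, 38) (40.2015, 38)]  |A|=786.7522
3. ⊥bis P7·P1 via (41.47,8.51): [(32.9591, 9.9489) (56, 6.0535) (56, 38) (40.2015, 38)]  |A|=589.6204
4. ⊥bis P7·P2 via (26.675,19.42): [(32.9591, 9.9489) (56, 6.0535) (56, 38) (40.2015, 38)]  |A|=589.6204
5. ⊥bis P7·P3 via (37.98,8.24): [(33.8892, 13.5513) (37.2184, 9.2288) (56, 6.0535) (56, 38) (40.2015, 38)]  |A|=581.6137
6. ⊥bis P7·P4 via (46.82,17.46): [(36.92, 25.2901) (33.8892, 13.5513) (37.2184, 9.2288) (56, 6.0535) (56, 10.1993)]  |A|=215.9969
7. ⊥bis P7·P5 via (38.865,15.565): [(44.2859, 19.4643) (34.6651, 12.544) (37.2184, 9.2288) (56, 6.0535) (56, 10.1993)]  |A|=156.4046
8. ⊥bis P7·P6 via (40.33,7.465): [(44.2859, 19.4643) (34.6651, 12.544) (37.2184, 9.2288) (56, 6.0535) (56, 10.1993)]  |A|=156.4046
9. ⊥bis P7·P8 via (35.565,11.025): [(44.2859, 19.4643) (35.4776, 13.1284) (35.5496, 11.3955) (37.2184, 9.2288) (56, 6.0535) (56, 10.1993)]  |A|=155.6796
10. ⊥bis P7·P9 via (33.65,15.35): [(44.2859, 19.4643) (35.4776, 13.1284) (35.5496, 11.3955) (37.2184, 9.2288) (56, 6.0535) (56, 10.1993)]  |A|=155.6796
11. canonical 6-gon: [(44.2859, 19.4643) (35.4776, 13.1284) (35.5496, 11.3955) (37.2184, 9.2288) (56, 6.0535) (56, 10.1993)]
12. shoelace: 155.6796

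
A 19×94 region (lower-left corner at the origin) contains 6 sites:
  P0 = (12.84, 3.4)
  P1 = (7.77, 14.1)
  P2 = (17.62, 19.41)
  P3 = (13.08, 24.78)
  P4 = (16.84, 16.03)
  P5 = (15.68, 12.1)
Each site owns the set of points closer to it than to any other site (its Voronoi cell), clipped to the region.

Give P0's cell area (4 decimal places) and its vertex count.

Area of P0's cell: 131.2292 (5 vertices)

1. box [0,19]×[0,94]: [(0, 0) (19, 0) (19, 94) (0, 94)]
2. ⊥bis P0·P1 via (10.305,8.75): [(0, 3.8672) (0, 0) (19, 0) (19, 12.87)]  |A|=159.0027
3. ⊥bis P0·P2 via (15.23,11.405): [(15.6461, 11.2808) (0, 3.8672) (0, 0) (19, 0) (19, 10.2794)]  |A|=154.6585
4. ⊥bis P0·P3 via (12.96,14.09): [(15.6461, 11.2808) (0, 3.8672) (0, 0) (19, 0) (19, 10.2794)]  |A|=154.6585
5. ⊥bis P0·P4 via (14.84,9.715): [(13.3425, 10.1893) (0, 3.8672) (0, 0) (19, 0) (19, 8.3975)]  |A|=146.3513
6. ⊥bis P0·P5 via (14.26,7.75): [(10.6687, 8.9223) (0, 3.8672) (0, 0) (19, 0) (19, 6.2027)]  |A|=131.2292
7. canonical 5-gon: [(10.6687, 8.9223) (0, 3.8672) (0, 0) (19, 0) (19, 6.2027)]
8. shoelace: 131.2292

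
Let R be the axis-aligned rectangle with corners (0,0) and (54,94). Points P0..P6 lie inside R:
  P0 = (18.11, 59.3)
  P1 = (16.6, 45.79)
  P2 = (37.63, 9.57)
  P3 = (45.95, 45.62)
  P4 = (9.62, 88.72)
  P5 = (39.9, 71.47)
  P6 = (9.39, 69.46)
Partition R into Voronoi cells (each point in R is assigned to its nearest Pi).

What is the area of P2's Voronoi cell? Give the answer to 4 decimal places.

Area of P2's cell: 1279.9220

1. box [0,54]×[0,94]: [(0, 0) (54, 0) (54, 94) (0, 94)]
2. ⊥bis P2·P0 via (27.87,34.435): [(0, 23.4955) (0, 0) (54, 0) (54, 44.6915)]  |A|=1841.0494
3. ⊥bis P2·P1 via (27.115,27.68): [(0, 11.9365) (0, 0) (54, 0) (54, 43.2899)]  |A|=1491.1144
4. ⊥bis P2·P3 via (41.79,27.595): [(31.1843, 30.0427) (0, 11.9365) (0, 0) (54, 0) (54, 24.777)]  |A|=1279.922
5. ⊥bis P2·P4 via (23.625,49.145): [(31.1843, 30.0427) (0, 11.9365) (0, 0) (54, 0) (54, 24.777)]  |A|=1279.922
6. ⊥bis P2·P5 via (38.765,40.52): [(31.1843, 30.0427) (0, 11.9365) (0, 0) (54, 0) (54, 24.777)]  |A|=1279.922
7. ⊥bis P2·P6 via (23.51,39.515): [(31.1843, 30.0427) (0, 11.9365) (0, 0) (54, 0) (54, 24.777)]  |A|=1279.922
8. canonical 5-gon: [(31.1843, 30.0427) (0, 11.9365) (0, 0) (54, 0) (54, 24.777)]
9. shoelace: 1279.922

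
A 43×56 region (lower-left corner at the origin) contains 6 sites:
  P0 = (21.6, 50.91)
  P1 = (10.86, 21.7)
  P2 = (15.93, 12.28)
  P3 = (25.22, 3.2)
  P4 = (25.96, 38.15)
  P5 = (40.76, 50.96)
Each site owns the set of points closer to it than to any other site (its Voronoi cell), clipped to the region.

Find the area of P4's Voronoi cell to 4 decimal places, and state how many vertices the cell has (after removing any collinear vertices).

1. box [0,43]×[0,56]: [(0, 0) (43, 0) (43, 56) (0, 56)]
2. ⊥bis P4·P0 via (23.78,44.53): [(0, 36.4045) (0, 0) (43, 0) (43, 51.0973)]  |A|=1881.2904
3. ⊥bis P4·P1 via (18.41,29.925): [(8.272, 39.231) (43, 7.353) (43, 51.0973)]  |A|=759.5766
4. ⊥bis P4·P2 via (20.945,25.215): [(8.272, 39.231) (25.4394, 23.4725) (43, 16.6641) (43, 51.0973)]  |A|=677.8225
5. ⊥bis P4·P3 via (25.59,20.675): [(8.272, 39.231) (25.4394, 23.4725) (33.063, 20.5168) (43, 20.3064) (43, 51.0973)]  |A|=659.7258
6. ⊥bis P4·P5 via (33.36,44.555): [(31.1901, 47.062) (8.272, 39.231) (25.4394, 23.4725) (33.063, 20.5168) (43, 20.3064) (43, 33.4175)]  |A|=555.327
7. canonical 6-gon: [(31.1901, 47.062) (8.272, 39.231) (25.4394, 23.4725) (33.063, 20.5168) (43, 20.3064) (43, 33.4175)]
8. shoelace: 555.327

Area of P4's cell: 555.3270 (6 vertices)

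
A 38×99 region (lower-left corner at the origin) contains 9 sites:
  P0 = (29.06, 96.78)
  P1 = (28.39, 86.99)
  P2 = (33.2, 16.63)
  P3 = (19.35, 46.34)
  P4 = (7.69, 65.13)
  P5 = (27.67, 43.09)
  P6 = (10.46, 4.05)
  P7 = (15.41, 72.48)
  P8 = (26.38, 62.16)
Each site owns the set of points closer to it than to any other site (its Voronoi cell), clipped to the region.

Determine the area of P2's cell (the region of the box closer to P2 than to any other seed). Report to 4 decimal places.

Area of P2's cell: 527.9480

1. box [0,38]×[0,99]: [(0, 0) (38, 0) (38, 99) (0, 99)]
2. ⊥bis P2·P0 via (31.13,56.705): [(0, 55.097) (0, 0) (38, 0) (38, 57.0599)]  |A|=2130.981
3. ⊥bis P2·P1 via (30.795,51.81): [(0, 49.7048) (0, 0) (38, 0) (38, 52.3026)]  |A|=1938.1392
4. ⊥bis P2·P3 via (26.275,31.485): [(0, 19.2363) (0, 0) (38, 0) (38, 36.9509)]  |A|=1067.5565
5. ⊥bis P2·P4 via (20.445,40.88): [(0, 19.2363) (0, 0) (38, 0) (38, 36.9509)]  |A|=1067.5565
6. ⊥bis P2·P5 via (30.435,29.86): [(16.5758, 26.9635) (0, 19.2363) (0, 0) (38, 0) (38, 31.441)]  |A|=1008.5346
7. ⊥bis P2·P6 via (21.83,10.34): [(16.5758, 26.9635) (13.4419, 25.5026) (27.5502, 0) (38, 0) (38, 31.441)]  |A|=527.948
8. ⊥bis P2·P7 via (24.305,44.555): [(16.5758, 26.9635) (13.4419, 25.5026) (27.5502, 0) (38, 0) (38, 31.441)]  |A|=527.948
9. ⊥bis P2·P8 via (29.79,39.395): [(16.5758, 26.9635) (13.4419, 25.5026) (27.5502, 0) (38, 0) (38, 31.441)]  |A|=527.948
10. canonical 5-gon: [(16.5758, 26.9635) (13.4419, 25.5026) (27.5502, 0) (38, 0) (38, 31.441)]
11. shoelace: 527.948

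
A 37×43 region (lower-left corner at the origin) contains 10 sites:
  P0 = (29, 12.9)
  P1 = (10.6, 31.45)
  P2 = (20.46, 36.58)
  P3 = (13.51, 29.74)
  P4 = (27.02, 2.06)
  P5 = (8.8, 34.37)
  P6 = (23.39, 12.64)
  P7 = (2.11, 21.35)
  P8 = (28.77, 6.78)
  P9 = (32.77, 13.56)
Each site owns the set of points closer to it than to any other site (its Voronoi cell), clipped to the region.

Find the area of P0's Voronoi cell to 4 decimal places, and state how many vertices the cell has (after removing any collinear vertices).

Area of P0's cell: 65.1764 (4 vertices)

1. box [0,37]×[0,43]: [(0, 0) (37, 0) (37, 43) (0, 43)]
2. ⊥bis P0·P1 via (19.8,22.175): [(0, 2.5351) (0, 0) (37, 0) (37, 39.2359)]  |A|=772.7639
3. ⊥bis P0·P2 via (24.73,24.74): [(21.0467, 23.4117) (0, 2.5351) (0, 0) (37, 0) (37, 29.1651)]  |A|=692.4326
4. ⊥bis P0·P3 via (21.255,21.32): [(25.1298, 24.8842) (0, 1.7689) (0, 0) (37, 0) (37, 29.1651)]  |A|=655.6814
5. ⊥bis P0·P4 via (28.01,7.48): [(25.1298, 24.8842) (9.8207, 10.8024) (37, 5.8379) (37, 29.1651)]  |A|=367.8159
6. ⊥bis P0·P5 via (18.9,23.635): [(25.1298, 24.8842) (9.8207, 10.8024) (37, 5.8379) (37, 29.1651)]  |A|=367.8159
7. ⊥bis P0·P6 via (26.195,12.77): [(25.6253, 25.0629) (26.4268, 7.7692) (37, 5.8379) (37, 29.1651)]  |A|=223.3211
8. ⊥bis P0·P7 via (15.555,17.125): [(25.6253, 25.0629) (26.4268, 7.7692) (37, 5.8379) (37, 29.1651)]  |A|=223.3211
9. ⊥bis P0·P8 via (28.885,9.84): [(25.6253, 25.0629) (26.3263, 9.9362) (37, 9.535) (37, 29.1651)]  |A|=192.2313
10. ⊥bis P0·P9 via (30.885,13.23): [(28.6241, 26.1444) (25.6253, 25.0629) (26.3263, 9.9362) (31.4957, 9.7419)]  |A|=65.1764
11. canonical 4-gon: [(28.6241, 26.1444) (25.6253, 25.0629) (26.3263, 9.9362) (31.4957, 9.7419)]
12. shoelace: 65.1764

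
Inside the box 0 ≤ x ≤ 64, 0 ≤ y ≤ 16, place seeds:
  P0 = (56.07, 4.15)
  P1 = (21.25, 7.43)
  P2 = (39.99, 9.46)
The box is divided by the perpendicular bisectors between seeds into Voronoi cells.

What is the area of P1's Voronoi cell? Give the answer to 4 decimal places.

Area of P1's cell: 490.6913

1. box [0,64]×[0,16]: [(0, 0) (64, 0) (64, 16) (0, 16)]
2. ⊥bis P1·P0 via (38.66,5.79): [(0, 0) (38.1146, 0) (39.6218, 16) (0, 16)]  |A|=621.8909
3. ⊥bis P1·P2 via (30.62,8.445): [(0, 0) (31.5348, 0) (29.8016, 16) (0, 16)]  |A|=490.6913
4. canonical 4-gon: [(0, 0) (31.5348, 0) (29.8016, 16) (0, 16)]
5. shoelace: 490.6913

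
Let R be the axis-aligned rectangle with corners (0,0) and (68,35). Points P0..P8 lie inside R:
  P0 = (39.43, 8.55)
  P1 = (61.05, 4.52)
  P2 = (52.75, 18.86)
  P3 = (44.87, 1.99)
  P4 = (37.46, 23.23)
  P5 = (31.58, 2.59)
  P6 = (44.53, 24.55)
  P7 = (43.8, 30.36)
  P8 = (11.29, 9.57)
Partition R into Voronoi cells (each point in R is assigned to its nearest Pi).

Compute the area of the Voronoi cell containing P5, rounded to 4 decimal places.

1. box [0,68]×[0,35]: [(0, 0) (68, 0) (68, 35) (0, 35)]
2. ⊥bis P5·P0 via (35.505,5.57): [(0, 0) (39.7339, 0) (13.1607, 35) (0, 35)]  |A|=925.6561
3. ⊥bis P5·P1 via (46.315,3.555): [(0, 0) (39.7339, 0) (13.1607, 35) (0, 35)]  |A|=925.6561
4. ⊥bis P5·P2 via (42.165,10.725): [(0, 0) (39.7339, 0) (13.1607, 35) (0, 35)]  |A|=925.6561
5. ⊥bis P5·P3 via (38.225,2.29): [(0, 0) (38.1216, 0) (38.2121, 2.0044) (13.1607, 35) (0, 35)]  |A|=924.0402
6. ⊥bis P5·P4 via (34.52,12.91): [(0, 22.7442) (0, 0) (38.1216, 0) (38.2121, 2.0044) (28.666, 14.5777)]  |A|=613.9916
7. ⊥bis P5·P6 via (38.055,13.57): [(0, 22.7442) (0, 0) (38.1216, 0) (38.2121, 2.0044) (28.666, 14.5777)]  |A|=613.9916
8. ⊥bis P5·P7 via (37.69,16.475): [(0, 22.7442) (0, 0) (38.1216, 0) (38.2121, 2.0044) (28.666, 14.5777)]  |A|=613.9916
9. ⊥bis P5·P8 via (21.435,6.08): [(24.7428, 15.6954) (19.3434, 0) (38.1216, 0) (38.2121, 2.0044) (28.666, 14.5777)]  |A|=180.8133
10. canonical 5-gon: [(24.7428, 15.6954) (19.3434, 0) (38.1216, 0) (38.2121, 2.0044) (28.666, 14.5777)]
11. shoelace: 180.8133

Area of P5's cell: 180.8133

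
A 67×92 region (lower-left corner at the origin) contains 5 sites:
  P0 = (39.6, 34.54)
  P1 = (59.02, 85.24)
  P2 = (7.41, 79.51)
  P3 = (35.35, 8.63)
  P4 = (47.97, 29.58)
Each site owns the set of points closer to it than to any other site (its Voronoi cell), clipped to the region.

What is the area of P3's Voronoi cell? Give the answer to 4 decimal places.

Area of P3's cell: 1300.0247

1. box [0,67]×[0,92]: [(0, 0) (67, 0) (67, 92) (0, 92)]
2. ⊥bis P3·P0 via (37.475,21.585): [(0, 27.732) (0, 0) (67, 0) (67, 16.742)]  |A|=1489.8801
3. ⊥bis P3·P1 via (47.185,46.935): [(0, 27.732) (0, 0) (67, 0) (67, 16.742)]  |A|=1489.8801
4. ⊥bis P3·P2 via (21.38,44.07): [(0, 27.732) (0, 0) (67, 0) (67, 16.742)]  |A|=1489.8801
5. ⊥bis P3·P4 via (41.66,19.105): [(37.5685, 21.5697) (0, 27.732) (0, 0) (67, 0) (67, 3.8405)]  |A|=1300.0247
6. canonical 5-gon: [(37.5685, 21.5697) (0, 27.732) (0, 0) (67, 0) (67, 3.8405)]
7. shoelace: 1300.0247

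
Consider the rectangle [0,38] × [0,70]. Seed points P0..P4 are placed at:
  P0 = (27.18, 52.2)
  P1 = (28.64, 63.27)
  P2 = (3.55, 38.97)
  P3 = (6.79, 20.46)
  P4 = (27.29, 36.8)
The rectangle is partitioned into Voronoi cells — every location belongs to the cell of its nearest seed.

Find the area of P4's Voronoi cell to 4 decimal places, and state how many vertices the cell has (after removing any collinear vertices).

Area of P4's cell: 632.3863 (4 vertices)

1. box [0,38]×[0,70]: [(0, 0) (38, 0) (38, 70) (0, 70)]
2. ⊥bis P4·P0 via (27.235,44.5): [(0, 44.3055) (0, 0) (38, 0) (38, 44.5769)]  |A|=1688.7648
3. ⊥bis P4·P1 via (27.965,50.035): [(0, 44.3055) (0, 0) (38, 0) (38, 44.5769)]  |A|=1688.7648
4. ⊥bis P4·P2 via (15.42,37.885): [(16.0173, 44.4199) (11.957, 0) (38, 0) (38, 44.5769)]  |A|=1068.3718
5. ⊥bis P4·P3 via (17.04,28.63): [(16.0173, 44.4199) (14.8277, 31.4055) (38, 2.3338) (38, 44.5769)]  |A|=632.3863
6. canonical 4-gon: [(16.0173, 44.4199) (14.8277, 31.4055) (38, 2.3338) (38, 44.5769)]
7. shoelace: 632.3863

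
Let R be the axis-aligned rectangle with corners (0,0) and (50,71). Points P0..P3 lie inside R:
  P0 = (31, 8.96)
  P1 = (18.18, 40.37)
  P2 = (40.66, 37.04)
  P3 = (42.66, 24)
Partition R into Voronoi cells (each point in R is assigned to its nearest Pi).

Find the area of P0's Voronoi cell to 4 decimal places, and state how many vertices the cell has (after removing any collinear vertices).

1. box [0,50]×[0,71]: [(0, 0) (50, 0) (50, 71) (0, 71)]
2. ⊥bis P0·P1 via (24.59,24.665): [(0, 14.6286) (0, 0) (50, 0) (50, 35.0361)]  |A|=1241.6171
3. ⊥bis P0·P2 via (35.83,23): [(27.5172, 25.8597) (0, 14.6286) (0, 0) (50, 0) (50, 18.1253)]  |A|=1051.5159
4. ⊥bis P0·P3 via (36.83,16.48): [(25.6921, 25.1148) (0, 14.6286) (0, 0) (50, 0) (50, 6.2697)]  |A|=891.9924
5. canonical 5-gon: [(25.6921, 25.1148) (0, 14.6286) (0, 0) (50, 0) (50, 6.2697)]
6. shoelace: 891.9924

Area of P0's cell: 891.9924 (5 vertices)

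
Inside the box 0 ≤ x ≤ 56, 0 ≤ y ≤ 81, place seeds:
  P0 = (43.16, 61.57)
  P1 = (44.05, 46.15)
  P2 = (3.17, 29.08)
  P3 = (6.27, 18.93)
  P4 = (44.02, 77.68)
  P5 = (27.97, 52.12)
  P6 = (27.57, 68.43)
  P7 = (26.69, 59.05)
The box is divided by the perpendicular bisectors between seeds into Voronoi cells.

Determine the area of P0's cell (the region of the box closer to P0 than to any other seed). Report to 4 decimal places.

1. box [0,56]×[0,81]: [(0, 0) (56, 0) (56, 81) (0, 81)]
2. ⊥bis P0·P1 via (43.605,53.86): [(0, 51.3432) (56, 54.5754) (56, 81) (0, 81)]  |A|=1570.278
3. ⊥bis P0·P2 via (23.165,45.325): [(0, 73.8374) (17.4569, 52.3508) (56, 54.5754) (56, 81) (0, 81)]  |A|=1373.9391
4. ⊥bis P0·P3 via (24.715,40.25): [(0, 73.8374) (17.4569, 52.3508) (56, 54.5754) (56, 81) (0, 81)]  |A|=1373.9391
5. ⊥bis P0·P4 via (43.59,69.625): [(1.6013, 71.8665) (17.4569, 52.3508) (56, 54.5754) (56, 68.9625)]  |A|=785.0541
6. ⊥bis P0·P5 via (35.565,56.845): [(27.0655, 70.5071) (37.6363, 53.5155) (56, 54.5754) (56, 68.9625)]  |A|=369.7579
7. ⊥bis P0·P6 via (35.365,65): [(37.5422, 69.9479) (33.3461, 60.4118) (37.6363, 53.5155) (56, 54.5754) (56, 68.9625)]  |A|=318.6313
8. ⊥bis P0·P7 via (34.925,60.31): [(37.5422, 69.9479) (34.5061, 63.048) (35.4193, 57.0791) (37.6363, 53.5155) (56, 54.5754) (56, 68.9625)]  |A|=313.9655
9. canonical 6-gon: [(37.5422, 69.9479) (34.5061, 63.048) (35.4193, 57.0791) (37.6363, 53.5155) (56, 54.5754) (56, 68.9625)]
10. shoelace: 313.9655

Area of P0's cell: 313.9655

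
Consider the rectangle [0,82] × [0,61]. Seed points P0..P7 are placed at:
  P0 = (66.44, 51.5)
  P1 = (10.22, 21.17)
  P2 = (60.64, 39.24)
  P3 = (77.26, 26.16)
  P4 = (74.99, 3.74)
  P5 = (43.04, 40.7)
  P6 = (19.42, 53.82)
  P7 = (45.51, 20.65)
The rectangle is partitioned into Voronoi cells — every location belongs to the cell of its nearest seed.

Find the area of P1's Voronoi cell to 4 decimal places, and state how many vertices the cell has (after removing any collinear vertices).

1. box [0,82]×[0,61]: [(0, 0) (82, 0) (82, 61) (0, 61)]
2. ⊥bis P1·P0 via (38.33,36.335): [(0, 0) (57.9323, 0) (25.0235, 61) (0, 61)]  |A|=2530.1526
3. ⊥bis P1·P2 via (35.43,30.205): [(0, 0) (46.2552, 0) (24.3934, 61) (0, 61)]  |A|=2154.7808
4. ⊥bis P1·P3 via (43.74,23.665): [(0, 0) (45.5015, 0) (45.3039, 2.6543) (24.3934, 61) (0, 61)]  |A|=2153.7805
5. ⊥bis P1·P4 via (42.605,12.455): [(0, 0) (39.2533, 0) (42.2561, 11.1584) (24.3934, 61) (0, 61)]  |A|=2115.7158
6. ⊥bis P1·P5 via (26.63,30.935): [(0, 0) (39.2533, 0) (41.0548, 6.6943) (8.7394, 61) (0, 61)]  |A|=1620.8567
7. ⊥bis P1·P6 via (14.82,37.495): [(0, 41.6709) (0, 0) (39.2533, 0) (41.0548, 6.6943) (24.3192, 34.8184)]  |A|=1271.4174
8. ⊥bis P1·P7 via (27.865,20.91): [(0, 41.6709) (0, 0) (27.5569, 0) (27.9793, 28.6675) (24.3192, 34.8184)]  |A|=1040.2066
9. canonical 5-gon: [(0, 41.6709) (0, 0) (27.5569, 0) (27.9793, 28.6675) (24.3192, 34.8184)]
10. shoelace: 1040.2066

Area of P1's cell: 1040.2066 (5 vertices)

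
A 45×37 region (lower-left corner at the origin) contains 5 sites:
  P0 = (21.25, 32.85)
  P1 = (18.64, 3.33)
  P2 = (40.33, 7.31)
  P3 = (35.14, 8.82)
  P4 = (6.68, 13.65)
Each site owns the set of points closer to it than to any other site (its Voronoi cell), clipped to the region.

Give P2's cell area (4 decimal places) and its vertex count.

Area of P2's cell: 157.7420 (4 vertices)

1. box [0,45]×[0,37]: [(0, 0) (45, 0) (45, 37) (0, 37)]
2. ⊥bis P2·P0 via (30.79,20.08): [(3.9114, 0) (45, 0) (45, 30.6958)]  |A|=630.6227
3. ⊥bis P2·P1 via (29.485,5.32): [(27.2605, 17.4432) (30.4612, 0) (45, 0) (45, 30.6958)]  |A|=399.0662
4. ⊥bis P2·P3 via (37.735,8.065): [(44.1302, 30.046) (35.3885, 0) (45, 0) (45, 30.6958)]  |A|=157.742
5. ⊥bis P2·P4 via (23.505,10.48): [(44.1302, 30.046) (35.3885, 0) (45, 0) (45, 30.6958)]  |A|=157.742
6. canonical 4-gon: [(44.1302, 30.046) (35.3885, 0) (45, 0) (45, 30.6958)]
7. shoelace: 157.742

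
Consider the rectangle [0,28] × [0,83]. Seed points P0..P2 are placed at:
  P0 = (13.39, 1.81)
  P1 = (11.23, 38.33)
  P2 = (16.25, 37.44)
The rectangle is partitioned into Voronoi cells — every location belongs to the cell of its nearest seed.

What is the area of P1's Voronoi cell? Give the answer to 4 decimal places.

Area of P1's cell: 1021.3421

1. box [0,28]×[0,83]: [(0, 0) (28, 0) (28, 83) (0, 83)]
2. ⊥bis P1·P0 via (12.31,20.07): [(0, 19.3419) (28, 20.998) (28, 83) (0, 83)]  |A|=1759.2412
3. ⊥bis P1·P2 via (13.74,37.885): [(0, 19.3419) (10.5632, 19.9667) (21.7385, 83) (0, 83)]  |A|=1021.3421
4. canonical 4-gon: [(0, 19.3419) (10.5632, 19.9667) (21.7385, 83) (0, 83)]
5. shoelace: 1021.3421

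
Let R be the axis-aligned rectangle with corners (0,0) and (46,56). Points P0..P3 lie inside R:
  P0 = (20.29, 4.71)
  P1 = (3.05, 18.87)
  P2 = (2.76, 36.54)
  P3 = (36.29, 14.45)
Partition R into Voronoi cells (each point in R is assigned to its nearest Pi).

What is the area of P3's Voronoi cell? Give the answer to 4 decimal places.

Area of P3's cell: 996.7173

1. box [0,46]×[0,56]: [(0, 0) (46, 0) (46, 56) (0, 56)]
2. ⊥bis P3·P0 via (28.29,9.58): [(34.1218, 0) (46, 0) (46, 56) (0.0318, 56)]  |A|=1619.6978
3. ⊥bis P3·P1 via (19.67,16.66): [(20.4427, 22.4709) (34.1218, 0) (46, 0) (46, 56) (24.9011, 56)]  |A|=1202.7747
4. ⊥bis P3·P2 via (19.525,25.495): [(21.1786, 28.0049) (20.4427, 22.4709) (34.1218, 0) (46, 0) (46, 56) (39.6221, 56)]  |A|=996.7173
5. canonical 6-gon: [(21.1786, 28.0049) (20.4427, 22.4709) (34.1218, 0) (46, 0) (46, 56) (39.6221, 56)]
6. shoelace: 996.7173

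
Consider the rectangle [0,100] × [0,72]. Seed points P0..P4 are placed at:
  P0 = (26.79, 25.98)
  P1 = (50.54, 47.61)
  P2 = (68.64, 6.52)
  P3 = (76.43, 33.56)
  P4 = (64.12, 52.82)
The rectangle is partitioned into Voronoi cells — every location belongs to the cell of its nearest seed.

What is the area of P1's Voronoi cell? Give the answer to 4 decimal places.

1. box [0,100]×[0,72]: [(0, 0) (100, 0) (100, 72) (0, 72)]
2. ⊥bis P1·P0 via (38.665,36.795): [(72.1756, 0) (100, 0) (100, 72) (6.6025, 72)]  |A|=4363.9894
3. ⊥bis P1·P2 via (59.59,27.065): [(50.9804, 23.2725) (100, 44.8655) (100, 72) (6.6025, 72)]  |A|=2940.5742
4. ⊥bis P1·P3 via (63.485,40.585): [(50.9804, 23.2725) (55.0667, 25.0725) (80.5333, 72) (6.6025, 72)]  |A|=1874.1898
5. ⊥bis P1·P4 via (57.33,50.215): [(50.9804, 23.2725) (55.0667, 25.0725) (62.0436, 37.9289) (48.9721, 72) (6.6025, 72)]  |A|=1336.5279
6. canonical 5-gon: [(50.9804, 23.2725) (55.0667, 25.0725) (62.0436, 37.9289) (48.9721, 72) (6.6025, 72)]
7. shoelace: 1336.5279

Area of P1's cell: 1336.5279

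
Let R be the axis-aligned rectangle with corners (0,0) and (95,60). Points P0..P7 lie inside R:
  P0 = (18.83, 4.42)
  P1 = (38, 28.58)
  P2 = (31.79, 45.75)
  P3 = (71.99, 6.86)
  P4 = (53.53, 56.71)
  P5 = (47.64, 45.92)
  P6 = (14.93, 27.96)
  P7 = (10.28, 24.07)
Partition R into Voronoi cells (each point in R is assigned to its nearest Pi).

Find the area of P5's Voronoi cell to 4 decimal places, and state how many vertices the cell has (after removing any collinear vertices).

1. box [0,95]×[0,60]: [(0, 0) (95, 0) (95, 60) (0, 60)]
2. ⊥bis P5·P0 via (33.235,25.17): [(0, 48.2423) (69.4917, 0) (95, 0) (95, 60) (0, 60)]  |A|=4023.7808
3. ⊥bis P5·P1 via (42.82,37.25): [(95, 8.241) (95, 60) (1.8983, 60)]  |A|=2409.4226
4. ⊥bis P5·P2 via (39.715,45.835): [(39.789, 38.9351) (95, 8.241) (95, 60) (39.5631, 60)]  |A|=2012.7196
5. ⊥bis P5·P3 via (59.815,26.39): [(39.789, 38.9351) (61.0121, 27.1363) (95, 48.3243) (95, 60) (39.5631, 60)]  |A|=1331.5466
6. ⊥bis P5·P4 via (50.585,51.315): [(39.5919, 57.3159) (39.789, 38.9351) (61.0121, 27.1363) (76.8226, 36.9925)]  |A|=538.025
7. ⊥bis P5·P6 via (31.285,36.94): [(39.5919, 57.3159) (39.789, 38.9351) (61.0121, 27.1363) (76.8226, 36.9925)]  |A|=538.025
8. ⊥bis P5·P7 via (28.96,34.995): [(39.5919, 57.3159) (39.789, 38.9351) (61.0121, 27.1363) (76.8226, 36.9925)]  |A|=538.025
9. canonical 4-gon: [(39.5919, 57.3159) (39.789, 38.9351) (61.0121, 27.1363) (76.8226, 36.9925)]
10. shoelace: 538.025

Area of P5's cell: 538.0250 (4 vertices)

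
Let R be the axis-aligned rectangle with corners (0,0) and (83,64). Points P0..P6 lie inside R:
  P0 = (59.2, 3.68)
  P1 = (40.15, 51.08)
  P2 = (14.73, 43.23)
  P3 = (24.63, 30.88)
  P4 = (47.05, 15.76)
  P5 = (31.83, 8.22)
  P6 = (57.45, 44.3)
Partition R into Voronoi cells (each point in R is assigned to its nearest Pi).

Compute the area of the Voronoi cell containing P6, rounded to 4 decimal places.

Area of P6's cell: 1278.2934

1. box [0,83]×[0,64]: [(0, 0) (83, 0) (83, 64) (0, 64)]
2. ⊥bis P6·P0 via (58.325,23.99): [(0, 21.4772) (83, 25.0531) (83, 64) (0, 64)]  |A|=3380.9933
3. ⊥bis P6·P1 via (48.8,47.69): [(39.1887, 23.1656) (83, 25.0531) (83, 64) (55.192, 64)]  |A|=1420.9201
4. ⊥bis P6·P2 via (36.09,43.765): [(39.1887, 23.1656) (83, 25.0531) (83, 64) (55.192, 64)]  |A|=1420.9201
5. ⊥bis P6·P3 via (41.04,37.59): [(42.9812, 32.8426) (46.804, 23.4936) (83, 25.0531) (83, 64) (55.192, 64)]  |A|=1384.6956
6. ⊥bis P6·P4 via (52.25,30.03): [(43.1749, 33.337) (67.715, 24.3945) (83, 25.0531) (83, 64) (55.192, 64)]  |A|=1278.2934
7. ⊥bis P6·P5 via (44.64,26.26): [(43.1749, 33.337) (67.715, 24.3945) (83, 25.0531) (83, 64) (55.192, 64)]  |A|=1278.2934
8. canonical 5-gon: [(43.1749, 33.337) (67.715, 24.3945) (83, 25.0531) (83, 64) (55.192, 64)]
9. shoelace: 1278.2934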